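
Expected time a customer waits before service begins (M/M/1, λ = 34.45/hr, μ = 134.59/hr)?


ρ = 34.45/134.59 = 0.2560
Wq = ρ/(μ−λ) = 0.2560/(134.59 − 34.45) = 0.2560/100.14 = 0.002556 hr

Final: 0.002556 hr


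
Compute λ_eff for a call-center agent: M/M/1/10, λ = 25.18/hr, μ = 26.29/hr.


ρ = 0.9578; P_K = (1−ρ)ρ^10/(1−ρ^11) = 0.072594
λ_eff = λ(1 − P_K) = 25.18·(1 − 0.072594) = 25.18·0.927406 = 23.3521 /hr

Final: 23.3521 /hr


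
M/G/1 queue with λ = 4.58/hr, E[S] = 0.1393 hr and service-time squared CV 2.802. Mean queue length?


ρ = λ·E[S] = 4.58·0.1393 = 0.6380
Lq = ρ²(1+C_s²)/(2(1−ρ)) = 0.4070·(1+2.802)/(2·0.3620)
= 0.4070·3.8020/0.7240 = 2.13747

Final: 2.13747


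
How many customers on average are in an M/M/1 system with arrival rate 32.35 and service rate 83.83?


ρ = λ/μ = 32.35/83.83 = 0.3859
L = ρ/(1−ρ) = 0.3859/(1 − 0.3859) = 0.3859/0.6141 = 0.6284

Final: 0.6284


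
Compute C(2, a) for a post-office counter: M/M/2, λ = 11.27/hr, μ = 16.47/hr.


a = λ/μ = 0.6843; ρ = a/2 = 0.3421
P₀ = 0.490161 (from M/M/c formula)
C(c,a) = [a^c/(c!(1−ρ))]·P₀ = [0.46823/(2·0.6579)]·0.490161
= 0.35587·0.490161 = 0.174435

Final: 0.174435


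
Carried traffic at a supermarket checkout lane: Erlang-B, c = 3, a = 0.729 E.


B(3,0.729) = 0.031355 (Erlang-B)
Carried load = a(1 − B) = 0.729·(1 − 0.031355) = 0.729·0.968645 = 0.7061 E

Final: 0.7061 Erlangs


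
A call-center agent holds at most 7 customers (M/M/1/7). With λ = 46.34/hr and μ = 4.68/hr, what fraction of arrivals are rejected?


ρ = λ/μ = 46.34/4.68 = 9.9017
P_K = (1−ρ)ρ^K/(1−ρ^(K+1)) = (-8.9017·9331924.890760)/(1 − 92402008.426887)
= -83070083.536126/-92402007.426887 = 0.899007

Final: 0.899007


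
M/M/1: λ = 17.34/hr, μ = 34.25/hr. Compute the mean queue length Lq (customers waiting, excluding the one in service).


ρ = 17.34/34.25 = 0.5063
Lq = ρ²/(1−ρ) = 0.2563/0.4937 = 0.5192

Final: 0.5192


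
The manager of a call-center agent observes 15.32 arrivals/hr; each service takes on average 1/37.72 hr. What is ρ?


ρ = λ/μ = 15.32/37.72 = 0.4062

Final: 0.4062


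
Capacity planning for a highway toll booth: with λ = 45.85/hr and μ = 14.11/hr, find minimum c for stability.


Stability requires cμ > λ ⇔ c > λ/μ.
λ/μ = 45.85/14.11 = 3.2495
Minimum integer c = ⌊3.2495⌋ + 1 = 4
Check: 4·14.11 = 56.44 > 45.85, while 3·14.11 = 42.33 ≤ 45.85

Final: 4 servers


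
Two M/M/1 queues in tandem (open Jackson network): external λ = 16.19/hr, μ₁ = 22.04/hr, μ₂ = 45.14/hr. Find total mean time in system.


Each node sees arrival rate λ = 16.19/hr (tandem ⇒ throughput preserved).
W₁ = 1/(μ₁−λ) = 1/(22.04−16.19) = 0.17094 hr
W₂ = 1/(μ₂−λ) = 1/(45.14−16.19) = 0.03454 hr
W_total = W₁ + W₂ = 0.17094 + 0.03454 = 0.20548 hr

Final: 0.20548 hr


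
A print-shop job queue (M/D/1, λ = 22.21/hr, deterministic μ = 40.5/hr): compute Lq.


ρ = 22.21/40.5 = 0.5484
M/D/1: Lq = ρ²/(2(1−ρ)) = 0.3007/(2·0.4516) = 0.33296

Final: 0.33296


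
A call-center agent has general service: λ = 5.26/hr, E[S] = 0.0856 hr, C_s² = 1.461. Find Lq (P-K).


ρ = λ·E[S] = 5.26·0.0856 = 0.4503
Lq = ρ²(1+C_s²)/(2(1−ρ)) = 0.2027·(1+1.461)/(2·0.5497)
= 0.2027·2.4610/1.0995 = 0.45377

Final: 0.45377


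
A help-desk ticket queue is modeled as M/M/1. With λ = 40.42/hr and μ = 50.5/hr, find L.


ρ = λ/μ = 40.42/50.5 = 0.8004
L = ρ/(1−ρ) = 0.8004/(1 − 0.8004) = 0.8004/0.1996 = 4.0099

Final: 4.0099


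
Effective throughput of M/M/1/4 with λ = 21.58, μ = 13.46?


ρ = 1.6033; P_K = (1−ρ)ρ^4/(1−ρ^5) = 0.415497
λ_eff = λ(1 − P_K) = 21.58·(1 − 0.415497) = 21.58·0.584503 = 12.6136 /hr

Final: 12.6136 /hr


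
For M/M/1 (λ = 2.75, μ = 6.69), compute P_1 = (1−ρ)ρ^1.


ρ = 2.75/6.69 = 0.4111
P_n = (1−ρ)·ρ^n = (1 − 0.4111)·0.4111^1 = 0.5889·0.411061 = 0.242090

Final: 0.242090


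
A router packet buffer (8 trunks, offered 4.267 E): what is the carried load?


B(8,4.267) = 0.039422 (Erlang-B)
Carried load = a(1 − B) = 4.267·(1 − 0.039422) = 4.267·0.960578 = 4.0988 E

Final: 4.0988 Erlangs


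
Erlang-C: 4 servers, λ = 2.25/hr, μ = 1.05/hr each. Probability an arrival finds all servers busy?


a = λ/μ = 2.1429; ρ = a/4 = 0.5357
P₀ = 0.111471 (from M/M/c formula)
C(c,a) = [a^c/(c!(1−ρ))]·P₀ = [21.08496/(24·0.4643)]·0.111471
= 1.89224·0.111471 = 0.210930

Final: 0.210930


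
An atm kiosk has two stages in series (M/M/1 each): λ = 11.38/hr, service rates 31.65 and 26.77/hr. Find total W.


Each node sees arrival rate λ = 11.38/hr (tandem ⇒ throughput preserved).
W₁ = 1/(μ₁−λ) = 1/(31.65−11.38) = 0.04933 hr
W₂ = 1/(μ₂−λ) = 1/(26.77−11.38) = 0.06498 hr
W_total = W₁ + W₂ = 0.04933 + 0.06498 = 0.11431 hr

Final: 0.11431 hr


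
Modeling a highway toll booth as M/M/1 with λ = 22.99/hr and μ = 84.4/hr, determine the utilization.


ρ = λ/μ = 22.99/84.4 = 0.2724

Final: 0.2724


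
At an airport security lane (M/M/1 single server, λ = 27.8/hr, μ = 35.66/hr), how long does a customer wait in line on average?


ρ = 27.8/35.66 = 0.7796
Wq = ρ/(μ−λ) = 0.7796/(35.66 − 27.8) = 0.7796/7.86 = 0.09918 hr

Final: 0.09918 hr


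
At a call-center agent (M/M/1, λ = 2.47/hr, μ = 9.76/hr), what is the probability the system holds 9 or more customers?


ρ = 2.47/9.76 = 0.2531
P(N ≥ n) = ρ^n = 0.2531^9 = 0.000004258

Final: 0.000004258


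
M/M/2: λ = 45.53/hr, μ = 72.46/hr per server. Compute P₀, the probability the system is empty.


a = λ/μ = 45.53/72.46 = 0.6283; ρ = a/c = 0.3142
Σ_{k=0}^{1} a^k/k! (terms k=0..1) = 1.00000 + 0.62835 = 1.62835
Tail: a^2/(2!(1−ρ)) = 0.39482/(2·0.6858) = 0.28784
P₀ = 1/(1.62835 + 0.28784) = 1/1.91619 = 0.521869

Final: 0.521869


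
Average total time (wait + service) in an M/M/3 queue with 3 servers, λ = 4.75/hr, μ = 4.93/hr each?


a = 0.9635; ρ = 0.3212; P₀ = 0.377752
Lq = P₀·a^c·ρ/(c!(1−ρ)²) = 0.03925
Wq = Lq/λ = 0.03925/4.75 = 0.008262 hr
W = Wq + 1/μ = 0.008262 + 0.20284 = 0.21110 hr

Final: 0.21110 hr


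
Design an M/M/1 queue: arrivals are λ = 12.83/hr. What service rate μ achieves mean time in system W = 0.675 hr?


W = 1/(μ−λ) ⇒ μ − λ = 1/W = 1/0.675 = 1.4815
μ = λ + 1/W = 12.83 + 1.4815 = 14.3115 per hr

Final: 14.3115 /hr


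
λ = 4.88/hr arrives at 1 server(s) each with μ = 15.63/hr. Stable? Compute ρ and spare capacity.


Total capacity cμ = 1·15.63 = 15.63/hr
ρ = λ/(cμ) = 4.88/15.63 = 0.3122
Stable ⇔ ρ < 1: YES
Spare capacity = cμ − λ = 15.63 − 4.88 = 10.75/hr

Final: ρ = 0.3122; stable; margin = 10.75/hr


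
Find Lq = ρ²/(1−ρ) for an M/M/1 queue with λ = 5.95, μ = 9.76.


ρ = 5.95/9.76 = 0.6096
Lq = ρ²/(1−ρ) = 0.3717/0.3904 = 0.9520

Final: 0.9520


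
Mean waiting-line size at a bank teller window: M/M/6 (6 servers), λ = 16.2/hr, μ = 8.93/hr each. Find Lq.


a = λ/μ = 1.8141; ρ = a/6 = 0.3024
P₀ = 0.162850
Lq = P₀·a^c·ρ / (c!·(1−ρ)²) = 0.162850·35.64358·0.3024/(720·0.48671)
= 0.005008

Final: 0.005008


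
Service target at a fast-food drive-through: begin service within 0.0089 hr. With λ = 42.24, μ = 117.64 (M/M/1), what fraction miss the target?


ρ = 42.24/117.64 = 0.3591
P(Wq > t) = ρ·e^{−(μ−λ)t} = 0.3591·e^{−0.6711}
= 0.3591·0.511166 = 0.183540

Final: 0.183540


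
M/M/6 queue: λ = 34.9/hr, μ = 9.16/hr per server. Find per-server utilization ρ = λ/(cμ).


ρ = λ/(cμ) = 34.9/(6·9.16) = 34.9/54.96 = 0.6350

Final: 0.6350


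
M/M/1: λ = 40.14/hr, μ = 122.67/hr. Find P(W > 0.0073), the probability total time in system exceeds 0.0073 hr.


W ~ Exponential(μ−λ) for M/M/1.
μ − λ = 122.67 − 40.14 = 82.5300
P(W > t) = e^{−(μ−λ)t} = e^{−0.6025} = 0.547458

Final: 0.547458


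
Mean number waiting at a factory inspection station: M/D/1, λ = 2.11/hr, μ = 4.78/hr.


ρ = 2.11/4.78 = 0.4414
M/D/1: Lq = ρ²/(2(1−ρ)) = 0.1949/(2·0.5586) = 0.17442

Final: 0.17442


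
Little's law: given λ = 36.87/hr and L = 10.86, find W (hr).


W = L/λ = 10.86/36.87 = 0.2945 hr

Final: 0.2945 hr


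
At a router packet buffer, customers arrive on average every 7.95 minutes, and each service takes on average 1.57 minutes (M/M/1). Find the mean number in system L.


λ = 60/7.95 = 7.5472 /hr
μ = 60/1.57 = 38.2166 /hr
ρ = λ/μ = 7.5472/38.2166 = 0.1975
L = ρ/(1−ρ) = 0.1975/0.8025 = 0.2461

Final: 0.2461


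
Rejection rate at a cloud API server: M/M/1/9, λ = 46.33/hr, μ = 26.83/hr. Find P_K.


ρ = λ/μ = 46.33/26.83 = 1.7268
P_K = (1−ρ)ρ^K/(1−ρ^(K+1)) = (-0.7268·136.513200)/(1 − 235.730770)
= -99.217570/-234.730770 = 0.422687

Final: 0.422687


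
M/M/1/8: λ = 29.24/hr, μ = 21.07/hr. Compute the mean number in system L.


ρ = 29.24/21.07 = 1.3878
L = ρ[1 − (K+1)ρ^K + Kρ^(K+1)] / [(1−ρ)(1−ρ^(K+1))]
Numerator: 1.3878·(1 − 9·13.756332 + 8·19.090420) = 41.516598
Denominator: (-0.3878)·(-18.090420) = 7.014653
L = 41.516598/7.014653 = 5.9186

Final: 5.9186


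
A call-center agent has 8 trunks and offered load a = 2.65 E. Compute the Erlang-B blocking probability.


B(c,a) = (a^c/c!) / Σ_{k=0}^{c} a^k/k!
a^8/8! = 0.060318
Σ terms (k=0..8): 1.00000 + 2.65000 + 3.51125 + 3.10160 + 2.05481 + 1.08905 + 0.48100 + 0.18209 + 0.06032 = 14.130125
B = 0.060318/14.130125 = 0.004269

Final: 0.004269


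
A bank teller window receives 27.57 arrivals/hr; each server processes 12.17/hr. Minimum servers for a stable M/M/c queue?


Stability requires cμ > λ ⇔ c > λ/μ.
λ/μ = 27.57/12.17 = 2.2654
Minimum integer c = ⌊2.2654⌋ + 1 = 3
Check: 3·12.17 = 36.51 > 27.57, while 2·12.17 = 24.34 ≤ 27.57

Final: 3 servers


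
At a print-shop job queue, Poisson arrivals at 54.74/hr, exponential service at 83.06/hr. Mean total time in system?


W = 1/(μ−λ) = 1/(83.06 − 54.74) = 1/28.32 = 0.03531 hr

Final: 0.03531 hr


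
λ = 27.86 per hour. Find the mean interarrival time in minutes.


Mean interarrival time = 1/λ = 1/27.86 hour = 0.03589 hour
In minutes: 0.03589 × 60 = 2.1536 min

Final: 2.1536 min


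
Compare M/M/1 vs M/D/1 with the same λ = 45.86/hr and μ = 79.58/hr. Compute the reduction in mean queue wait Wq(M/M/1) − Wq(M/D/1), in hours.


ρ = 45.86/79.58 = 0.5763
Wq(M/M/1) = ρ/(μ−λ) = 0.5763/33.72 = 0.01709 hr
Wq(M/D/1) = ρ/(2(μ−λ)) = 0.008545 hr
Savings = 0.01709 − 0.008545 = 0.008545 hr

Final: 0.008545 hr


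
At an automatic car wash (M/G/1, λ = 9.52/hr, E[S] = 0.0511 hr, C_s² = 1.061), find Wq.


ρ = λ·E[S] = 9.52·0.0511 = 0.4865
E[S²] = E[S]²(1+C_s²) = 0.0511²·(1+1.061) = 0.005382
Wq = λ·E[S²]/(2(1−ρ)) = 9.52·0.005382/(2·0.5135) = 0.04988 hr

Final: 0.04988 hr


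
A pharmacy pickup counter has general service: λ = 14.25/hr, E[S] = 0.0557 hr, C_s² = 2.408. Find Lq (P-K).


ρ = λ·E[S] = 14.25·0.0557 = 0.7937
Lq = ρ²(1+C_s²)/(2(1−ρ)) = 0.6300·(1+2.408)/(2·0.2063)
= 0.6300·3.4080/0.4125 = 5.20431

Final: 5.20431


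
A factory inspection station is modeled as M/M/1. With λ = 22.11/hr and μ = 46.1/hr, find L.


ρ = λ/μ = 22.11/46.1 = 0.4796
L = ρ/(1−ρ) = 0.4796/(1 − 0.4796) = 0.4796/0.5204 = 0.9216

Final: 0.9216


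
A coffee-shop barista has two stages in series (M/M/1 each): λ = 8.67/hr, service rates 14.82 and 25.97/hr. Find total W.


Each node sees arrival rate λ = 8.67/hr (tandem ⇒ throughput preserved).
W₁ = 1/(μ₁−λ) = 1/(14.82−8.67) = 0.16260 hr
W₂ = 1/(μ₂−λ) = 1/(25.97−8.67) = 0.05780 hr
W_total = W₁ + W₂ = 0.16260 + 0.05780 = 0.22041 hr

Final: 0.22041 hr


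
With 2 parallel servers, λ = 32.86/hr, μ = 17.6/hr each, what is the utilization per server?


ρ = λ/(cμ) = 32.86/(2·17.6) = 32.86/35.20 = 0.9335

Final: 0.9335


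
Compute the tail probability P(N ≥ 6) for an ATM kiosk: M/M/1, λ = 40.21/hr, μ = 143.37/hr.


ρ = 40.21/143.37 = 0.2805
P(N ≥ n) = ρ^n = 0.2805^6 = 0.0004867

Final: 0.0004867


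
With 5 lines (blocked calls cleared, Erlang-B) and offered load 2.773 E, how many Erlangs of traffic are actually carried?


B(5,2.773) = 0.091081 (Erlang-B)
Carried load = a(1 − B) = 2.773·(1 − 0.091081) = 2.773·0.908919 = 2.5204 E

Final: 2.5204 Erlangs


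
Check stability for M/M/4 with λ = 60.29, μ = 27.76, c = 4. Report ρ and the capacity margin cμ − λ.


Total capacity cμ = 4·27.76 = 111.04/hr
ρ = λ/(cμ) = 60.29/111.04 = 0.5430
Stable ⇔ ρ < 1: YES
Spare capacity = cμ − λ = 111.04 − 60.29 = 50.75/hr

Final: ρ = 0.5430; stable; margin = 50.75/hr


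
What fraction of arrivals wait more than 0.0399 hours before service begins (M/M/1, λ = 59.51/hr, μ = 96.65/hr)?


ρ = 59.51/96.65 = 0.6157
P(Wq > t) = ρ·e^{−(μ−λ)t} = 0.6157·e^{−1.4819}
= 0.6157·0.227209 = 0.139899

Final: 0.139899


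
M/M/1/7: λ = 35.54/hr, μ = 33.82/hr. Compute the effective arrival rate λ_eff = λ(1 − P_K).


ρ = 1.0509; P_K = (1−ρ)ρ^7/(1−ρ^8) = 0.147745
λ_eff = λ(1 − P_K) = 35.54·(1 − 0.147745) = 35.54·0.852255 = 30.2892 /hr

Final: 30.2892 /hr


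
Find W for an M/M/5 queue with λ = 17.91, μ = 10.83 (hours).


a = 1.6537; ρ = 0.3307; P₀ = 0.190817
Lq = P₀·a^c·ρ/(c!(1−ρ)²) = 0.01452
Wq = Lq/λ = 0.01452/17.91 = 0.0008110 hr
W = Wq + 1/μ = 0.0008110 + 0.09234 = 0.09315 hr

Final: 0.09315 hr


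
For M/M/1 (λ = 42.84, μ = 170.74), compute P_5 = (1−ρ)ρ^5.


ρ = 42.84/170.74 = 0.2509
P_n = (1−ρ)·ρ^n = (1 − 0.2509)·0.2509^5 = 0.7491·0.0009944 = 0.0007449

Final: 0.0007449


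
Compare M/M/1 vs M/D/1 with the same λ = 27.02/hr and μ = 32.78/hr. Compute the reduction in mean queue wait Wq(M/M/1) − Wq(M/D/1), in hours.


ρ = 27.02/32.78 = 0.8243
Wq(M/M/1) = ρ/(μ−λ) = 0.8243/5.76 = 0.14310 hr
Wq(M/D/1) = ρ/(2(μ−λ)) = 0.07155 hr
Savings = 0.14310 − 0.07155 = 0.07155 hr

Final: 0.07155 hr


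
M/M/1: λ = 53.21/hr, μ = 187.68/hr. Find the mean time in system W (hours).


W = 1/(μ−λ) = 1/(187.68 − 53.21) = 1/134.47 = 0.007437 hr

Final: 0.007437 hr


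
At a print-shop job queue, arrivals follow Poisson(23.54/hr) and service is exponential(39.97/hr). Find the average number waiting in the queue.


ρ = 23.54/39.97 = 0.5889
Lq = ρ²/(1−ρ) = 0.3469/0.4111 = 0.8438

Final: 0.8438


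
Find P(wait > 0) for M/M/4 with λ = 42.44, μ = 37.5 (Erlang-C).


a = λ/μ = 1.1317; ρ = a/4 = 0.2829
P₀ = 0.321641 (from M/M/c formula)
C(c,a) = [a^c/(c!(1−ρ))]·P₀ = [1.64050/(24·0.7171)]·0.321641
= 0.09532·0.321641 = 0.030660

Final: 0.030660


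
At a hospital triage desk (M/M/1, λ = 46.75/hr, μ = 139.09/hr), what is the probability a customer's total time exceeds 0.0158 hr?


W ~ Exponential(μ−λ) for M/M/1.
μ − λ = 139.09 − 46.75 = 92.3400
P(W > t) = e^{−(μ−λ)t} = e^{−1.4590} = 0.232475

Final: 0.232475


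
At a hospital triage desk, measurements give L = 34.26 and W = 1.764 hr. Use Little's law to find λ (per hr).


λ = L/W = 34.26/1.764 = 19.4218 /hr

Final: 19.4218 /hr


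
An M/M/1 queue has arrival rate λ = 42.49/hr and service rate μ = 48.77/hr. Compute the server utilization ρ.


ρ = λ/μ = 42.49/48.77 = 0.8712

Final: 0.8712


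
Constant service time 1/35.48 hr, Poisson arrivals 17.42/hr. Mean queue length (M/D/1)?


ρ = 17.42/35.48 = 0.4910
M/D/1: Lq = ρ²/(2(1−ρ)) = 0.2411/(2·0.5090) = 0.23679

Final: 0.23679


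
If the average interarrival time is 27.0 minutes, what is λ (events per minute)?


λ = 1/(interarrival time) in consistent units.
1 minute = 1 min, so λ = 1/27.0 = 0.03704 per minute

Final: 0.03704 /min


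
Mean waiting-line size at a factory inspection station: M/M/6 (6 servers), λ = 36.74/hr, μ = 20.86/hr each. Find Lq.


a = λ/μ = 1.7613; ρ = a/6 = 0.2935
P₀ = 0.171711
Lq = P₀·a^c·ρ / (c!·(1−ρ)²) = 0.171711·29.85033·0.2935/(720·0.49908)
= 0.004187

Final: 0.004187


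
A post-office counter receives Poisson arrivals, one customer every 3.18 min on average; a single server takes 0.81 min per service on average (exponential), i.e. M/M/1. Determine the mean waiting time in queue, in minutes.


λ = 60/3.18 = 18.8679 /hr
μ = 60/0.81 = 74.0741 /hr
ρ = λ/μ = 18.8679/74.0741 = 0.2547
Wq = ρ/(μ−λ) = 0.2547/(74.0741−18.8679) = 0.004614 hr
In minutes: 0.004614·60 = 0.2768 min

Final: 0.2768 min


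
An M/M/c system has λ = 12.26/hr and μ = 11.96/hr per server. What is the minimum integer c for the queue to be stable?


Stability requires cμ > λ ⇔ c > λ/μ.
λ/μ = 12.26/11.96 = 1.0251
Minimum integer c = ⌊1.0251⌋ + 1 = 2
Check: 2·11.96 = 23.92 > 12.26, while 1·11.96 = 11.96 ≤ 12.26

Final: 2 servers


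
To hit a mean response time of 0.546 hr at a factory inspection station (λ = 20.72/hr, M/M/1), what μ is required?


W = 1/(μ−λ) ⇒ μ − λ = 1/W = 1/0.546 = 1.8315
μ = λ + 1/W = 20.72 + 1.8315 = 22.5515 per hr

Final: 22.5515 /hr


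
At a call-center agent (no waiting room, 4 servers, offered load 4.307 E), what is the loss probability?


B(c,a) = (a^c/c!) / Σ_{k=0}^{c} a^k/k!
a^4/4! = 14.337989
Σ terms (k=0..4): 1.00000 + 4.30700 + 9.27512 + 13.31599 + 14.33799 = 42.236101
B = 14.337989/42.236101 = 0.339472

Final: 0.339472


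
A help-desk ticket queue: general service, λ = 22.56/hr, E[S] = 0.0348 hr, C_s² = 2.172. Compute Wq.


ρ = λ·E[S] = 22.56·0.0348 = 0.7851
E[S²] = E[S]²(1+C_s²) = 0.0348²·(1+2.172) = 0.003841
Wq = λ·E[S²]/(2(1−ρ)) = 22.56·0.003841/(2·0.2149) = 0.20162 hr

Final: 0.20162 hr


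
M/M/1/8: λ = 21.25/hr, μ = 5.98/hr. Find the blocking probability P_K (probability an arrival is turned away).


ρ = λ/μ = 21.25/5.98 = 3.5535
P_K = (1−ρ)ρ^K/(1−ρ^(K+1)) = (-2.5535·25425.060978)/(1 − 90348.251803)
= -64923.190825/-90347.251803 = 0.718596

Final: 0.718596


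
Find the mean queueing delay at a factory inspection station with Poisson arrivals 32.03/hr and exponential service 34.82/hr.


ρ = 32.03/34.82 = 0.9199
Wq = ρ/(μ−λ) = 0.9199/(34.82 − 32.03) = 0.9199/2.79 = 0.3297 hr

Final: 0.3297 hr


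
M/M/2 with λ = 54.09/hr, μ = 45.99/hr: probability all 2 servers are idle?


a = λ/μ = 54.09/45.99 = 1.1761; ρ = a/c = 0.5881
Σ_{k=0}^{1} a^k/k! (terms k=0..1) = 1.00000 + 1.17613 = 2.17613
Tail: a^2/(2!(1−ρ)) = 1.38327/(2·0.4119) = 1.67898
P₀ = 1/(2.17613 + 1.67898) = 1/3.85511 = 0.259396

Final: 0.259396


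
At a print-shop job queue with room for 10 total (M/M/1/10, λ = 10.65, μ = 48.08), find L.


ρ = 10.65/48.08 = 0.2215
L = ρ[1 − (K+1)ρ^K + Kρ^(K+1)] / [(1−ρ)(1−ρ^(K+1))]
Numerator: 0.2215·(1 − 11·0.0000002843 + 10·0.00000006298) = 0.221505
Denominator: (0.7785)·(1.000000) = 0.778494
L = 0.221505/0.778494 = 0.2845

Final: 0.2845


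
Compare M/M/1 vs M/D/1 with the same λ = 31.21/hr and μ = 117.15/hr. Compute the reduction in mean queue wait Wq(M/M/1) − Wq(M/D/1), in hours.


ρ = 31.21/117.15 = 0.2664
Wq(M/M/1) = ρ/(μ−λ) = 0.2664/85.94 = 0.003100 hr
Wq(M/D/1) = ρ/(2(μ−λ)) = 0.001550 hr
Savings = 0.003100 − 0.001550 = 0.001550 hr

Final: 0.001550 hr


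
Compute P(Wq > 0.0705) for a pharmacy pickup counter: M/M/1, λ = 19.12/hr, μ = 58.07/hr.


ρ = 19.12/58.07 = 0.3293
P(Wq > t) = ρ·e^{−(μ−λ)t} = 0.3293·e^{−2.7460}
= 0.3293·0.064186 = 0.021134

Final: 0.021134


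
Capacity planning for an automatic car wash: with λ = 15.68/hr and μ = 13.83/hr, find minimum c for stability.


Stability requires cμ > λ ⇔ c > λ/μ.
λ/μ = 15.68/13.83 = 1.1338
Minimum integer c = ⌊1.1338⌋ + 1 = 2
Check: 2·13.83 = 27.66 > 15.68, while 1·13.83 = 13.83 ≤ 15.68

Final: 2 servers


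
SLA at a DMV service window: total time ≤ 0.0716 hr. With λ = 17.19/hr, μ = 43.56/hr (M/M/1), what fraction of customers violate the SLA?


W ~ Exponential(μ−λ) for M/M/1.
μ − λ = 43.56 − 17.19 = 26.3700
P(W > t) = e^{−(μ−λ)t} = e^{−1.8881} = 0.151360

Final: 0.151360


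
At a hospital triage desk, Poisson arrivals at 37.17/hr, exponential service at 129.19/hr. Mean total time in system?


W = 1/(μ−λ) = 1/(129.19 − 37.17) = 1/92.02 = 0.01087 hr

Final: 0.01087 hr


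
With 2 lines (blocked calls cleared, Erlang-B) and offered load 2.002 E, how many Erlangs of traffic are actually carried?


B(2,2.002) = 0.400320 (Erlang-B)
Carried load = a(1 − B) = 2.002·(1 − 0.400320) = 2.002·0.599680 = 1.2006 E

Final: 1.2006 Erlangs


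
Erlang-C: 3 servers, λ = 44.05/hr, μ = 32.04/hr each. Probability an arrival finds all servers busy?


a = λ/μ = 1.3748; ρ = a/3 = 0.4583
P₀ = 0.242750 (from M/M/c formula)
C(c,a) = [a^c/(c!(1−ρ))]·P₀ = [2.59872/(6·0.5417)]·0.242750
= 0.79953·0.242750 = 0.194086

Final: 0.194086


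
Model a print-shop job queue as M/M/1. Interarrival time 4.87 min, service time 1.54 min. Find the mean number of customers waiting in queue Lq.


λ = 60/4.87 = 12.3203 /hr
μ = 60/1.54 = 38.9610 /hr
ρ = λ/μ = 12.3203/38.9610 = 0.3162
Lq = ρ²/(1−ρ) = 0.10000/0.6838 = 0.1462

Final: 0.1462


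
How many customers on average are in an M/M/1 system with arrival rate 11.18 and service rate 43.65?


ρ = λ/μ = 11.18/43.65 = 0.2561
L = ρ/(1−ρ) = 0.2561/(1 − 0.2561) = 0.2561/0.7439 = 0.3443

Final: 0.3443


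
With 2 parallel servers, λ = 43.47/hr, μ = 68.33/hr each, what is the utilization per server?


ρ = λ/(cμ) = 43.47/(2·68.33) = 43.47/136.66 = 0.3181

Final: 0.3181


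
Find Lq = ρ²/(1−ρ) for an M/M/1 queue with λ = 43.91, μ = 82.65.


ρ = 43.91/82.65 = 0.5313
Lq = ρ²/(1−ρ) = 0.2823/0.4687 = 0.6022

Final: 0.6022


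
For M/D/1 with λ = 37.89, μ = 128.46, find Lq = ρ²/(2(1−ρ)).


ρ = 37.89/128.46 = 0.2950
M/D/1: Lq = ρ²/(2(1−ρ)) = 0.08700/(2·0.7050) = 0.06170

Final: 0.06170


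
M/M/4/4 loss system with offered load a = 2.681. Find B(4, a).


B(c,a) = (a^c/c!) / Σ_{k=0}^{c} a^k/k!
a^4/4! = 2.152663
Σ terms (k=0..4): 1.00000 + 2.68100 + 3.59388 + 3.21173 + 2.15266 = 12.639275
B = 2.152663/12.639275 = 0.170315

Final: 0.170315


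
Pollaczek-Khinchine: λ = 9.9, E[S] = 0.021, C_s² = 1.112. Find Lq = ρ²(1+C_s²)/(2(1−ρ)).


ρ = λ·E[S] = 9.9·0.021 = 0.2079
Lq = ρ²(1+C_s²)/(2(1−ρ)) = 0.04322·(1+1.112)/(2·0.7921)
= 0.04322·2.1120/1.5842 = 0.05762

Final: 0.05762


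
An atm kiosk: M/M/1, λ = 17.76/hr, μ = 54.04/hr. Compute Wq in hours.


ρ = 17.76/54.04 = 0.3286
Wq = ρ/(μ−λ) = 0.3286/(54.04 − 17.76) = 0.3286/36.28 = 0.009059 hr

Final: 0.009059 hr


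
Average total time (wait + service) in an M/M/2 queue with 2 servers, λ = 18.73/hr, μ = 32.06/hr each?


a = 0.5842; ρ = 0.2921; P₀ = 0.547858
Lq = P₀·a^c·ρ/(c!(1−ρ)²) = 0.05450
Wq = Lq/λ = 0.05450/18.73 = 0.002910 hr
W = Wq + 1/μ = 0.002910 + 0.03119 = 0.03410 hr

Final: 0.03410 hr


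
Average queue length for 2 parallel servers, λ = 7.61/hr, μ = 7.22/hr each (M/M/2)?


a = λ/μ = 1.0540; ρ = a/2 = 0.5270
P₀ = 0.309751
Lq = P₀·a^c·ρ / (c!·(1−ρ)²) = 0.309751·1.11095·0.5270/(2·0.22372)
= 0.40531

Final: 0.40531


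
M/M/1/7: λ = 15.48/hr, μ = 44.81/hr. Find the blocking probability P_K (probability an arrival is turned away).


ρ = λ/μ = 15.48/44.81 = 0.3455
P_K = (1−ρ)ρ^K/(1−ρ^(K+1)) = (0.6545·0.0005872)/(1 − 0.0002028)
= 0.0003843/0.999797 = 0.0003844

Final: 0.0003844


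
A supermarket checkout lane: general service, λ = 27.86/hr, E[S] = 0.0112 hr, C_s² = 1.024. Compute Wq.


ρ = λ·E[S] = 27.86·0.0112 = 0.3120
E[S²] = E[S]²(1+C_s²) = 0.0112²·(1+1.024) = 0.0002539
Wq = λ·E[S²]/(2(1−ρ)) = 27.86·0.0002539/(2·0.6880) = 0.005141 hr

Final: 0.005141 hr


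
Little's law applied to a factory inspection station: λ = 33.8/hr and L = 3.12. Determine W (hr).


W = L/λ = 3.12/33.8 = 0.09231 hr

Final: 0.09231 hr


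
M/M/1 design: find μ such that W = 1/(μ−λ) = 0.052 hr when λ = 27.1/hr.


W = 1/(μ−λ) ⇒ μ − λ = 1/W = 1/0.052 = 19.2308
μ = λ + 1/W = 27.1 + 19.2308 = 46.3308 per hr

Final: 46.3308 /hr


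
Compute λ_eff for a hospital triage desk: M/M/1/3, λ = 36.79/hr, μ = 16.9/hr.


ρ = 2.1769; P_K = (1−ρ)ρ^3/(1−ρ^4) = 0.565831
λ_eff = λ(1 − P_K) = 36.79·(1 − 0.565831) = 36.79·0.434169 = 15.9731 /hr

Final: 15.9731 /hr


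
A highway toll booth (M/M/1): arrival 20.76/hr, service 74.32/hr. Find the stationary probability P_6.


ρ = 20.76/74.32 = 0.2793
P_n = (1−ρ)·ρ^n = (1 − 0.2793)·0.2793^6 = 0.7207·0.0004750 = 0.0003423

Final: 0.0003423


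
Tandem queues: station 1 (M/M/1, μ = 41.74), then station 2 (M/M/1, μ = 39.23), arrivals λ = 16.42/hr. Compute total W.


Each node sees arrival rate λ = 16.42/hr (tandem ⇒ throughput preserved).
W₁ = 1/(μ₁−λ) = 1/(41.74−16.42) = 0.03949 hr
W₂ = 1/(μ₂−λ) = 1/(39.23−16.42) = 0.04384 hr
W_total = W₁ + W₂ = 0.03949 + 0.04384 = 0.08333 hr

Final: 0.08333 hr


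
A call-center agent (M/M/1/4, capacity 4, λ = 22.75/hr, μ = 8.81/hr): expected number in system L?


ρ = 22.75/8.81 = 2.5823
L = ρ[1 − (K+1)ρ^K + Kρ^(K+1)] / [(1−ρ)(1−ρ^(K+1))]
Numerator: 2.5823·(1 − 5·44.465376 + 4·114.822623) = 614.491730
Denominator: (-1.5823)·(-113.822623) = 180.100722
L = 614.491730/180.100722 = 3.4119

Final: 3.4119


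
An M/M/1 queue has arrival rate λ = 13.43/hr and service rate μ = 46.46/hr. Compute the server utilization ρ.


ρ = λ/μ = 13.43/46.46 = 0.2891

Final: 0.2891


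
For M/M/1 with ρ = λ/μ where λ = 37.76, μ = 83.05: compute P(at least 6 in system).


ρ = 37.76/83.05 = 0.4547
P(N ≥ n) = ρ^n = 0.4547^6 = 0.008834

Final: 0.008834


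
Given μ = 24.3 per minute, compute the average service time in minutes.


Mean service time = 1/μ = 1/24.3 minute = 0.04115 minute
In minutes: 0.04115 × 1 = 0.04115 min

Final: 0.04115 min


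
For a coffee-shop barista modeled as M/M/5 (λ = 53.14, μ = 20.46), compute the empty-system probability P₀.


a = λ/μ = 53.14/20.46 = 2.5973; ρ = a/c = 0.5195
Σ_{k=0}^{4} a^k/k! (terms k=0..4) = 1.00000 + 2.59726 + 3.37289 + 2.92009 + 1.89606 = 11.78630
Tail: a^5/(5!(1−ρ)) = 118.18969/(120·0.4805) = 2.04957
P₀ = 1/(11.78630 + 2.04957) = 1/13.83587 = 0.072276

Final: 0.072276


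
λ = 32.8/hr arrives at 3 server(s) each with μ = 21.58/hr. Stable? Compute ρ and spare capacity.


Total capacity cμ = 3·21.58 = 64.74/hr
ρ = λ/(cμ) = 32.8/64.74 = 0.5066
Stable ⇔ ρ < 1: YES
Spare capacity = cμ − λ = 64.74 − 32.8 = 31.94/hr

Final: ρ = 0.5066; stable; margin = 31.94/hr


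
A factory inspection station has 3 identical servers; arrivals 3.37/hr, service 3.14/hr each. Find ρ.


ρ = λ/(cμ) = 3.37/(3·3.14) = 3.37/9.42 = 0.3577

Final: 0.3577


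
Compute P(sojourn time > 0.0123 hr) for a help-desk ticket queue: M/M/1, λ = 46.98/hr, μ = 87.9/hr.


W ~ Exponential(μ−λ) for M/M/1.
μ − λ = 87.9 − 46.98 = 40.9200
P(W > t) = e^{−(μ−λ)t} = e^{−0.5033} = 0.604523

Final: 0.604523


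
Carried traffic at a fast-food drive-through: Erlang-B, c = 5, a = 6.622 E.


B(5,6.622) = 0.401670 (Erlang-B)
Carried load = a(1 − B) = 6.622·(1 − 0.401670) = 6.622·0.598330 = 3.9621 E

Final: 3.9621 Erlangs


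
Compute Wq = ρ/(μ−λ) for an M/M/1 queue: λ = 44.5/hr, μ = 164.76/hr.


ρ = 44.5/164.76 = 0.2701
Wq = ρ/(μ−λ) = 0.2701/(164.76 − 44.5) = 0.2701/120.26 = 0.002246 hr

Final: 0.002246 hr


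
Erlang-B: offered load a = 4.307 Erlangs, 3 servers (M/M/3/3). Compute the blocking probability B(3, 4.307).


B(c,a) = (a^c/c!) / Σ_{k=0}^{c} a^k/k!
a^3/3! = 13.315987
Σ terms (k=0..3): 1.00000 + 4.30700 + 9.27512 + 13.31599 = 27.898112
B = 13.315987/27.898112 = 0.477308

Final: 0.477308


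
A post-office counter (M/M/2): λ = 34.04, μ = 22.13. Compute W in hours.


a = 1.5382; ρ = 0.7691; P₀ = 0.130524
Lq = P₀·a^c·ρ/(c!(1−ρ)²) = 2.22728
Wq = Lq/λ = 2.22728/34.04 = 0.06543 hr
W = Wq + 1/μ = 0.06543 + 0.04519 = 0.11062 hr

Final: 0.11062 hr


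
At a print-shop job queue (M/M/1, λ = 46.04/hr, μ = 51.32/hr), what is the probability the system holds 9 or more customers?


ρ = 46.04/51.32 = 0.8971
P(N ≥ n) = ρ^n = 0.8971^9 = 0.376390

Final: 0.376390


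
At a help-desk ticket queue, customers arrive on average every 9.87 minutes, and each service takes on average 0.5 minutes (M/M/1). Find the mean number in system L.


λ = 60/9.87 = 6.0790 /hr
μ = 60/0.5 = 120.0000 /hr
ρ = λ/μ = 6.0790/120.0000 = 0.05066
L = ρ/(1−ρ) = 0.05066/0.9493 = 0.05336

Final: 0.05336


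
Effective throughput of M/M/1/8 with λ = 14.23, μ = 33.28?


ρ = 0.4276; P_K = (1−ρ)ρ^8/(1−ρ^9) = 0.0006399
λ_eff = λ(1 − P_K) = 14.23·(1 − 0.0006399) = 14.23·0.999360 = 14.2209 /hr

Final: 14.2209 /hr


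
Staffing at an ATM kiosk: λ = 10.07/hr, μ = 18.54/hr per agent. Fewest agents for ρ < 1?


Stability requires cμ > λ ⇔ c > λ/μ.
λ/μ = 10.07/18.54 = 0.5431
Minimum integer c = ⌊0.5431⌋ + 1 = 1
Check: 1·18.54 = 18.54 > 10.07, while 0·18.54 = 0.00 ≤ 10.07

Final: 1 servers


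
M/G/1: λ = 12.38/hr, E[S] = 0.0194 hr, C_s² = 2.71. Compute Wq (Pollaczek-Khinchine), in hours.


ρ = λ·E[S] = 12.38·0.0194 = 0.2402
E[S²] = E[S]²(1+C_s²) = 0.0194²·(1+2.71) = 0.001396
Wq = λ·E[S²]/(2(1−ρ)) = 12.38·0.001396/(2·0.7598) = 0.01138 hr

Final: 0.01138 hr


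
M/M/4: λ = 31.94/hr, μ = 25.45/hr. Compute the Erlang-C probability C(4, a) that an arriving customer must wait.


a = λ/μ = 1.2550; ρ = a/4 = 0.3138
P₀ = 0.283880 (from M/M/c formula)
C(c,a) = [a^c/(c!(1−ρ))]·P₀ = [2.48078/(24·0.6862)]·0.283880
= 0.15062·0.283880 = 0.042759

Final: 0.042759


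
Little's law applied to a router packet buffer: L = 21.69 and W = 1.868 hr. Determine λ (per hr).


λ = L/W = 21.69/1.868 = 11.6113 /hr

Final: 11.6113 /hr


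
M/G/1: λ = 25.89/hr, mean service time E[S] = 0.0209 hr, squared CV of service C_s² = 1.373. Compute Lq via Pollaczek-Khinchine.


ρ = λ·E[S] = 25.89·0.0209 = 0.5411
Lq = ρ²(1+C_s²)/(2(1−ρ)) = 0.2928·(1+1.373)/(2·0.4589)
= 0.2928·2.3730/0.9178 = 0.75702

Final: 0.75702


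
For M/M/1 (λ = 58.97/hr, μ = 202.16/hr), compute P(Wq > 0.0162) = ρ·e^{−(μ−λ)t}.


ρ = 58.97/202.16 = 0.2917
P(Wq > t) = ρ·e^{−(μ−λ)t} = 0.2917·e^{−2.3197}
= 0.2917·0.098305 = 0.028676

Final: 0.028676


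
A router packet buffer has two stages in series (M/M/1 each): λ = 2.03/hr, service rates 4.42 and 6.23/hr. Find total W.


Each node sees arrival rate λ = 2.03/hr (tandem ⇒ throughput preserved).
W₁ = 1/(μ₁−λ) = 1/(4.42−2.03) = 0.41841 hr
W₂ = 1/(μ₂−λ) = 1/(6.23−2.03) = 0.23810 hr
W_total = W₁ + W₂ = 0.41841 + 0.23810 = 0.65651 hr

Final: 0.65651 hr


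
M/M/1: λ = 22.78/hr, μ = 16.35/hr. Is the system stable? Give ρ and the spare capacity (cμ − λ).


Total capacity cμ = 1·16.35 = 16.35/hr
ρ = λ/(cμ) = 22.78/16.35 = 1.3933
Stable ⇔ ρ < 1: NO
Spare capacity = cμ − λ = 16.35 − 22.78 = -6.43/hr

Final: ρ = 1.3933; unstable; margin = -6.43/hr


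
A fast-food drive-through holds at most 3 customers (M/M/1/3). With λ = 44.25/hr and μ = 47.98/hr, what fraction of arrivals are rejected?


ρ = λ/μ = 44.25/47.98 = 0.9223
P_K = (1−ρ)ρ^K/(1−ρ^(K+1)) = (0.07774·0.784439)/(1 − 0.723456)
= 0.060983/0.276544 = 0.220518

Final: 0.220518


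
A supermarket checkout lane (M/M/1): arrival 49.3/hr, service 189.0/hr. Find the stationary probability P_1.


ρ = 49.3/189.0 = 0.2608
P_n = (1−ρ)·ρ^n = (1 − 0.2608)·0.2608^1 = 0.7392·0.260847 = 0.192806

Final: 0.192806


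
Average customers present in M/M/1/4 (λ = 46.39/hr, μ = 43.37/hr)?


ρ = 46.39/43.37 = 1.0696
L = ρ[1 − (K+1)ρ^K + Kρ^(K+1)] / [(1−ρ)(1−ρ^(K+1))]
Numerator: 1.0696·(1 − 5·1.309000 + 4·1.400151) = 0.059472
Denominator: (-0.06963)·(-0.400151) = 0.027864
L = 0.059472/0.027864 = 2.1344

Final: 2.1344


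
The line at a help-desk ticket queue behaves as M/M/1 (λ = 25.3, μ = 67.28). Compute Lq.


ρ = 25.3/67.28 = 0.3760
Lq = ρ²/(1−ρ) = 0.1414/0.6240 = 0.2266

Final: 0.2266


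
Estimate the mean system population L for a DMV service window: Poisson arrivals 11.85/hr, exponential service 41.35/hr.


ρ = λ/μ = 11.85/41.35 = 0.2866
L = ρ/(1−ρ) = 0.2866/(1 − 0.2866) = 0.2866/0.7134 = 0.4017

Final: 0.4017


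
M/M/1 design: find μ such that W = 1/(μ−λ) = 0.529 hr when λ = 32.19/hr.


W = 1/(μ−λ) ⇒ μ − λ = 1/W = 1/0.529 = 1.8904
μ = λ + 1/W = 32.19 + 1.8904 = 34.0804 per hr

Final: 34.0804 /hr


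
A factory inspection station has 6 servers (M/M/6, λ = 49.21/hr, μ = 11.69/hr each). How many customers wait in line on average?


a = λ/μ = 4.2096; ρ = a/6 = 0.7016
P₀ = 0.013072
Lq = P₀·a^c·ρ / (c!·(1−ρ)²) = 0.013072·5564.58939·0.7016/(720·0.08904)
= 0.79599

Final: 0.79599


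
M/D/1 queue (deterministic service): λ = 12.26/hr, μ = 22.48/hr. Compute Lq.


ρ = 12.26/22.48 = 0.5454
M/D/1: Lq = ρ²/(2(1−ρ)) = 0.2974/(2·0.4546) = 0.32712

Final: 0.32712


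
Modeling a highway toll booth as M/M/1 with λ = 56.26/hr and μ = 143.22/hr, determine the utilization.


ρ = λ/μ = 56.26/143.22 = 0.3928

Final: 0.3928


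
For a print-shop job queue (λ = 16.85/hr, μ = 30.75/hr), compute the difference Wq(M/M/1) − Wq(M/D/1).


ρ = 16.85/30.75 = 0.5480
Wq(M/M/1) = ρ/(μ−λ) = 0.5480/13.90 = 0.03942 hr
Wq(M/D/1) = ρ/(2(μ−λ)) = 0.01971 hr
Savings = 0.03942 − 0.01971 = 0.01971 hr

Final: 0.01971 hr


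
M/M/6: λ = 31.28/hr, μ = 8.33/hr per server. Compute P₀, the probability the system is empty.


a = λ/μ = 31.28/8.33 = 3.7551; ρ = a/c = 0.6259
Σ_{k=0}^{5} a^k/k! (terms k=0..5) = 1.00000 + 3.75510 + 7.05040 + 8.82499 + 8.28468 + 6.22196 = 35.13713
Tail: a^6/(6!(1−ρ)) = 2803.69300/(720·0.3741) = 10.40765
P₀ = 1/(35.13713 + 10.40765) = 1/45.54477 = 0.021956

Final: 0.021956


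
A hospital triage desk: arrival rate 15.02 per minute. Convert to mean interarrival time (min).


Mean interarrival time = 1/λ = 1/15.02 minute = 0.06658 minute
In minutes: 0.06658 × 1 = 0.06658 min

Final: 0.06658 min


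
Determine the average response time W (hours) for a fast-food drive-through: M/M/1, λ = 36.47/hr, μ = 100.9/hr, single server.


W = 1/(μ−λ) = 1/(100.9 − 36.47) = 1/64.43 = 0.01552 hr

Final: 0.01552 hr


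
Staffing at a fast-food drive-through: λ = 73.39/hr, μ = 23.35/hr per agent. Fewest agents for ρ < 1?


Stability requires cμ > λ ⇔ c > λ/μ.
λ/μ = 73.39/23.35 = 3.1430
Minimum integer c = ⌊3.1430⌋ + 1 = 4
Check: 4·23.35 = 93.40 > 73.39, while 3·23.35 = 70.05 ≤ 73.39

Final: 4 servers


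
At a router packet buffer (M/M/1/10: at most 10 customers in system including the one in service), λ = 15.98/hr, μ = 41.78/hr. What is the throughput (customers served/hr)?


ρ = 0.3825; P_K = (1−ρ)ρ^10/(1−ρ^11) = 0.00004138
λ_eff = λ(1 − P_K) = 15.98·(1 − 0.00004138) = 15.98·0.999959 = 15.9793 /hr

Final: 15.9793 /hr


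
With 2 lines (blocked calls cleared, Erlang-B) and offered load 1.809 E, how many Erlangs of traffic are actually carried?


B(2,1.809) = 0.368088 (Erlang-B)
Carried load = a(1 − B) = 1.809·(1 − 0.368088) = 1.809·0.631912 = 1.1431 E

Final: 1.1431 Erlangs


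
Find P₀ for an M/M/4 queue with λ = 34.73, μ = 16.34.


a = λ/μ = 34.73/16.34 = 2.1255; ρ = a/c = 0.5314
Σ_{k=0}^{3} a^k/k! (terms k=0..3) = 1.00000 + 2.12546 + 2.25879 + 1.60032 = 6.98457
Tail: a^4/(4!(1−ρ)) = 20.40849/(24·0.4686) = 1.81453
P₀ = 1/(6.98457 + 1.81453) = 1/8.79910 = 0.113648

Final: 0.113648


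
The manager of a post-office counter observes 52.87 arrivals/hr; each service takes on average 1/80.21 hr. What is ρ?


ρ = λ/μ = 52.87/80.21 = 0.6591

Final: 0.6591


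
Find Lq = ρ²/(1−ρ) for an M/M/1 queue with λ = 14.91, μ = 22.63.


ρ = 14.91/22.63 = 0.6589
Lq = ρ²/(1−ρ) = 0.4341/0.3411 = 1.2725

Final: 1.2725


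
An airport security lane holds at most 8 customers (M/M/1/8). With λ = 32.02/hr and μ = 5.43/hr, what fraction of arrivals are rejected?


ρ = λ/μ = 32.02/5.43 = 5.8969
P_K = (1−ρ)ρ^K/(1−ρ^(K+1)) = (-4.8969·1462082.853434)/(1 − 8621711.411964)
= -7159628.558530/-8621710.411964 = 0.830419

Final: 0.830419


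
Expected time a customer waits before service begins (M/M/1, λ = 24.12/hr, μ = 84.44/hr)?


ρ = 24.12/84.44 = 0.2856
Wq = ρ/(μ−λ) = 0.2856/(84.44 − 24.12) = 0.2856/60.32 = 0.004736 hr

Final: 0.004736 hr


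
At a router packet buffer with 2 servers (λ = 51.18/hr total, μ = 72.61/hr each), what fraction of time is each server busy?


ρ = λ/(cμ) = 51.18/(2·72.61) = 51.18/145.22 = 0.3524

Final: 0.3524


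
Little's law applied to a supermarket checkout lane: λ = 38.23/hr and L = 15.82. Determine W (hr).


W = L/λ = 15.82/38.23 = 0.4138 hr

Final: 0.4138 hr


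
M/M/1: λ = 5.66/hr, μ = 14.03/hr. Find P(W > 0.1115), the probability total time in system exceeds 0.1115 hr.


W ~ Exponential(μ−λ) for M/M/1.
μ − λ = 14.03 − 5.66 = 8.3700
P(W > t) = e^{−(μ−λ)t} = e^{−0.9333} = 0.393272

Final: 0.393272


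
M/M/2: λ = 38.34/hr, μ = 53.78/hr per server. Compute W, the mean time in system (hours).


a = 0.7129; ρ = 0.3565; P₀ = 0.474435
Lq = P₀·a^c·ρ/(c!(1−ρ)²) = 0.10376
Wq = Lq/λ = 0.10376/38.34 = 0.002706 hr
W = Wq + 1/μ = 0.002706 + 0.01859 = 0.02130 hr

Final: 0.02130 hr


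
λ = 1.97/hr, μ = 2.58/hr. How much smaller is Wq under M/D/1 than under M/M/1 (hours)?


ρ = 1.97/2.58 = 0.7636
Wq(M/M/1) = ρ/(μ−λ) = 0.7636/0.6100 = 1.25175 hr
Wq(M/D/1) = ρ/(2(μ−λ)) = 0.62587 hr
Savings = 1.25175 − 0.62587 = 0.62587 hr

Final: 0.62587 hr


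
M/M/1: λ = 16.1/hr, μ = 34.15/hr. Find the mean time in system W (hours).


W = 1/(μ−λ) = 1/(34.15 − 16.1) = 1/18.05 = 0.05540 hr

Final: 0.05540 hr


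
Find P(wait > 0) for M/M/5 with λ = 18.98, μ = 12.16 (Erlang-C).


a = λ/μ = 1.5609; ρ = a/5 = 0.3122
P₀ = 0.209542 (from M/M/c formula)
C(c,a) = [a^c/(c!(1−ρ))]·P₀ = [9.26431/(120·0.6878)]·0.209542
= 0.11224·0.209542 = 0.023519

Final: 0.023519


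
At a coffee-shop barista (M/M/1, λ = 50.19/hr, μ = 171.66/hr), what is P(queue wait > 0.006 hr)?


ρ = 50.19/171.66 = 0.2924
P(Wq > t) = ρ·e^{−(μ−λ)t} = 0.2924·e^{−0.7288}
= 0.2924·0.482478 = 0.141067

Final: 0.141067


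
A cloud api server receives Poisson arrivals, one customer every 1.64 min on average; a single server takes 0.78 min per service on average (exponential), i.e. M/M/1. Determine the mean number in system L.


λ = 60/1.64 = 36.5854 /hr
μ = 60/0.78 = 76.9231 /hr
ρ = λ/μ = 36.5854/76.9231 = 0.4756
L = ρ/(1−ρ) = 0.4756/0.5244 = 0.9070

Final: 0.9070


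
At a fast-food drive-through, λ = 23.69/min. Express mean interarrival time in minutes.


Mean interarrival time = 1/λ = 1/23.69 minute = 0.04221 minute
In minutes: 0.04221 × 1 = 0.04221 min

Final: 0.04221 min


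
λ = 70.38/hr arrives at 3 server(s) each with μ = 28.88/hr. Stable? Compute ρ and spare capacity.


Total capacity cμ = 3·28.88 = 86.64/hr
ρ = λ/(cμ) = 70.38/86.64 = 0.8123
Stable ⇔ ρ < 1: YES
Spare capacity = cμ − λ = 86.64 − 70.38 = 16.26/hr

Final: ρ = 0.8123; stable; margin = 16.26/hr
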